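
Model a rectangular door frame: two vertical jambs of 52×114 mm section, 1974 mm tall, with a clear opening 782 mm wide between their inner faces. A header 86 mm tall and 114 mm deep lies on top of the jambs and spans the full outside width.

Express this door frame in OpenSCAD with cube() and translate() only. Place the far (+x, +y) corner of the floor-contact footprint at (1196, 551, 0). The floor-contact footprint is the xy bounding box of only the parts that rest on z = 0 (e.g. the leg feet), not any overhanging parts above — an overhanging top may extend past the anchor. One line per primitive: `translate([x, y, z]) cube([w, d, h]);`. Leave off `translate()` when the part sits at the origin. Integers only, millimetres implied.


translate([310, 437, 0]) cube([52, 114, 1974]);
translate([1144, 437, 0]) cube([52, 114, 1974]);
translate([310, 437, 1974]) cube([886, 114, 86]);


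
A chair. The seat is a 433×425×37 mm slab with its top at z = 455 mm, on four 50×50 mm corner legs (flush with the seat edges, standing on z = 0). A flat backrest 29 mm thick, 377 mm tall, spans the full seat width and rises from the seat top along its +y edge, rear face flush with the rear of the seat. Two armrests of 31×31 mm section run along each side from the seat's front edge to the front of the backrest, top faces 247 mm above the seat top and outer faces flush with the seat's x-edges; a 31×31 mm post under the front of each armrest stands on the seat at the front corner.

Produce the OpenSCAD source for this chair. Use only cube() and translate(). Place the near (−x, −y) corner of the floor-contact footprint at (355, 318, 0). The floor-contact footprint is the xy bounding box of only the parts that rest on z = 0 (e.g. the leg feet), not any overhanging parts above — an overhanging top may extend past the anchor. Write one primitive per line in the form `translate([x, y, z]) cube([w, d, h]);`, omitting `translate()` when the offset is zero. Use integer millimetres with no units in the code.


translate([355, 318, 418]) cube([433, 425, 37]);
translate([355, 318, 0]) cube([50, 50, 418]);
translate([738, 318, 0]) cube([50, 50, 418]);
translate([355, 693, 0]) cube([50, 50, 418]);
translate([738, 693, 0]) cube([50, 50, 418]);
translate([355, 714, 455]) cube([433, 29, 377]);
translate([355, 318, 671]) cube([31, 396, 31]);
translate([757, 318, 671]) cube([31, 396, 31]);
translate([355, 318, 455]) cube([31, 31, 216]);
translate([757, 318, 455]) cube([31, 31, 216]);


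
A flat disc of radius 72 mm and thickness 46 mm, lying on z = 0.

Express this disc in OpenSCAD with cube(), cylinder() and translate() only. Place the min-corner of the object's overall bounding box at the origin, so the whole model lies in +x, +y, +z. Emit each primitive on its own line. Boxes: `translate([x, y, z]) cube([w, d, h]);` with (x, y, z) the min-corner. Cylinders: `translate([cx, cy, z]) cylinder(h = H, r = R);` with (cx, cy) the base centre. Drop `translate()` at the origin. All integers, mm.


translate([72, 72, 0]) cylinder(h = 46, r = 72);


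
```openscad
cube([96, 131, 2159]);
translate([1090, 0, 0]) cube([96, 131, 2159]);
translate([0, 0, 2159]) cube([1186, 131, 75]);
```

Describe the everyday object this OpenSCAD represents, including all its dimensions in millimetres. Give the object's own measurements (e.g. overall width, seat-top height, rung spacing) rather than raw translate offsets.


A door frame. The clear opening is 994 mm wide and 2159 mm high. Two 96 mm wide jambs, 131 mm deep, stand either side of the opening from the floor to the top of the opening. A 75 mm thick head sits across the top of both jambs, spanning the full outside width of the frame.


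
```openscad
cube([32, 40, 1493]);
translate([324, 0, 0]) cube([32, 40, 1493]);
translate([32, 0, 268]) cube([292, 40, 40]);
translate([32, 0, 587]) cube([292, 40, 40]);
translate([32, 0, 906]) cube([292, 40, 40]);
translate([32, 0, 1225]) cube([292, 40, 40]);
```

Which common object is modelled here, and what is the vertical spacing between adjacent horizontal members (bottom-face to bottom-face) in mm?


A ladder. The rung spacing is 319 mm.

Two tall 32×40 posts with 4 short bars between them — a ladder. Adjacent rungs sit at z = 268 and z = 587, so the spacing is 587 − 268 = 319 mm.


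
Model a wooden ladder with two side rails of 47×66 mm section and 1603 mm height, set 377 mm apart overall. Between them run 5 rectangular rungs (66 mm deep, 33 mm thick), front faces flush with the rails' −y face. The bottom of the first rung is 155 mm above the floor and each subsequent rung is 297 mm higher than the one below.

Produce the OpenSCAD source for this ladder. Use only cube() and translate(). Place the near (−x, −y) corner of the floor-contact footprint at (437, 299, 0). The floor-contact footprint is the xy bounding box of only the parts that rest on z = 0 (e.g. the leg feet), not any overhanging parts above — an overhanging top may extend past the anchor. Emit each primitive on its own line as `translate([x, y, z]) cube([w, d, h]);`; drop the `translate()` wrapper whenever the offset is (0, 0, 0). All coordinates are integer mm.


translate([437, 299, 0]) cube([47, 66, 1603]);
translate([767, 299, 0]) cube([47, 66, 1603]);
translate([484, 299, 155]) cube([283, 66, 33]);
translate([484, 299, 452]) cube([283, 66, 33]);
translate([484, 299, 749]) cube([283, 66, 33]);
translate([484, 299, 1046]) cube([283, 66, 33]);
translate([484, 299, 1343]) cube([283, 66, 33]);


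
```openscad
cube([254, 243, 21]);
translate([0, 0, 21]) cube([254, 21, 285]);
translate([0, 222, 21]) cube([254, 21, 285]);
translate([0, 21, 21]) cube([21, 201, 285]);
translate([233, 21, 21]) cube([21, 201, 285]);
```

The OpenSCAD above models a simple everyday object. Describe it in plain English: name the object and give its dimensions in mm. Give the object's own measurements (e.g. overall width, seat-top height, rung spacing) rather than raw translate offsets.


An open-topped rectangular box: outside dimensions 254×243×306 mm, with a uniform wall and base thickness of 21 mm. The base is a full 254×243 slab on the floor; four walls sit on top of the base. The front and back walls (the −y and +y sides) span the full width; the two side walls fit between them.


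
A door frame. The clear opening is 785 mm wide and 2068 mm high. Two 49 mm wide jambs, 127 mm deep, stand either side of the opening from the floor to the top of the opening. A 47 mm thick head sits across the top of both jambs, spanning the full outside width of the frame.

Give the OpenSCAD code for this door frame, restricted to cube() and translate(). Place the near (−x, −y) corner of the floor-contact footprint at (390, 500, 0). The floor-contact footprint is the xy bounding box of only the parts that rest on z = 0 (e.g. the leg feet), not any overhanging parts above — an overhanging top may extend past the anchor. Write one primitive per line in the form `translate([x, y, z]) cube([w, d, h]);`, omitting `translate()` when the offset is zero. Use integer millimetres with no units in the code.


translate([390, 500, 0]) cube([49, 127, 2068]);
translate([1224, 500, 0]) cube([49, 127, 2068]);
translate([390, 500, 2068]) cube([883, 127, 47]);


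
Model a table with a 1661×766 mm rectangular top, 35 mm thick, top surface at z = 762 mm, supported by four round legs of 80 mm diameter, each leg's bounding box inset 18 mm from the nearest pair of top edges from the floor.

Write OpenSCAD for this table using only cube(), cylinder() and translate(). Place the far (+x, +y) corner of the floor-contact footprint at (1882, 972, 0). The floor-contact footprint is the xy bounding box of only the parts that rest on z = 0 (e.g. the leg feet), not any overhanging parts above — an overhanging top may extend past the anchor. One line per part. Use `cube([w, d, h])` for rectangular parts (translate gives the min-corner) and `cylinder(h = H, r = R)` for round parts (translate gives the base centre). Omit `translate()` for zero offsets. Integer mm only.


translate([239, 224, 727]) cube([1661, 766, 35]);
translate([297, 282, 0]) cylinder(h = 727, r = 40);
translate([1842, 282, 0]) cylinder(h = 727, r = 40);
translate([297, 932, 0]) cylinder(h = 727, r = 40);
translate([1842, 932, 0]) cylinder(h = 727, r = 40);


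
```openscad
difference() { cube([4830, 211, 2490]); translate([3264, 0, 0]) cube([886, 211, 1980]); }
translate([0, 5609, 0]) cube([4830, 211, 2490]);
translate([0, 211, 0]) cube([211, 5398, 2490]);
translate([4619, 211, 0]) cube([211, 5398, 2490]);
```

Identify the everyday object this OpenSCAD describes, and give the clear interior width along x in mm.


A single room. The interior width is 4408 mm.

Four walls enclosing a rectangle with a door in the front wall — a room. Outside width 4830 minus two 211 mm walls gives 4408 mm.


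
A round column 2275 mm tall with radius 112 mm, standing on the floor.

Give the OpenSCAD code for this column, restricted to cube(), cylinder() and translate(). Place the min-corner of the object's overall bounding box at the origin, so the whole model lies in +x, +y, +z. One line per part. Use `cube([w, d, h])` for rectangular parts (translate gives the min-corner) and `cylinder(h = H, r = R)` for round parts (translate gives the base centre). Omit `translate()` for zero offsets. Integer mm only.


translate([112, 112, 0]) cylinder(h = 2275, r = 112);


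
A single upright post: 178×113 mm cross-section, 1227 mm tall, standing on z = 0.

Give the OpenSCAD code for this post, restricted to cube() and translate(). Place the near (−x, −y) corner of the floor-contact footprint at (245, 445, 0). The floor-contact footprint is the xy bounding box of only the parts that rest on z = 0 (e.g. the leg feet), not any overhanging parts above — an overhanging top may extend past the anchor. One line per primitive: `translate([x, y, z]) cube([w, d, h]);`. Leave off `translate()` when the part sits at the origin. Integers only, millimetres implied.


translate([245, 445, 0]) cube([178, 113, 1227]);


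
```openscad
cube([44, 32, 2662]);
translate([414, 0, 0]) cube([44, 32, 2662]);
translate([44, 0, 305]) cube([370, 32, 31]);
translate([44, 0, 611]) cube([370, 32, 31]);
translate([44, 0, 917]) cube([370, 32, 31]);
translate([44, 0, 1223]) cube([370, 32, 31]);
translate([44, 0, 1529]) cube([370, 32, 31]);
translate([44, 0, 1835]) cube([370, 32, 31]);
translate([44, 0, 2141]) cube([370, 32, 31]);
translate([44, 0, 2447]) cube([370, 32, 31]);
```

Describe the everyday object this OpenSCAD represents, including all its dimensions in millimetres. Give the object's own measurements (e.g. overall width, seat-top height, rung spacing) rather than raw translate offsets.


A straight ladder. Two 44×32 mm vertical rails, 2662 mm tall, stand 458 mm apart (outside-to-outside) with their front faces coplanar on the −y side. 8 rungs, each 32 mm deep and 31 mm tall, span between the inner faces of the rails, front faces flush with the rails. The lowest rung's underside is at z = 305 mm and rungs are spaced 306 mm apart (underside to underside).


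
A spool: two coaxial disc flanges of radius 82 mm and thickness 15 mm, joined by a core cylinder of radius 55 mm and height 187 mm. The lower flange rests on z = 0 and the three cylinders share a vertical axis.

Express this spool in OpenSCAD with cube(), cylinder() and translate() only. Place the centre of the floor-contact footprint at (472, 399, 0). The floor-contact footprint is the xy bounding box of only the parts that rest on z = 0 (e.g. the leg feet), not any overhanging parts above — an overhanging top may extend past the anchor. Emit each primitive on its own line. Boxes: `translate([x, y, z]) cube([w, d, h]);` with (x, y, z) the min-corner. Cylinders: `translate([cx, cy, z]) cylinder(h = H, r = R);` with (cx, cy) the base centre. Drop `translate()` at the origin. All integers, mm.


translate([472, 399, 0]) cylinder(h = 15, r = 82);
translate([472, 399, 15]) cylinder(h = 187, r = 55);
translate([472, 399, 202]) cylinder(h = 15, r = 82);


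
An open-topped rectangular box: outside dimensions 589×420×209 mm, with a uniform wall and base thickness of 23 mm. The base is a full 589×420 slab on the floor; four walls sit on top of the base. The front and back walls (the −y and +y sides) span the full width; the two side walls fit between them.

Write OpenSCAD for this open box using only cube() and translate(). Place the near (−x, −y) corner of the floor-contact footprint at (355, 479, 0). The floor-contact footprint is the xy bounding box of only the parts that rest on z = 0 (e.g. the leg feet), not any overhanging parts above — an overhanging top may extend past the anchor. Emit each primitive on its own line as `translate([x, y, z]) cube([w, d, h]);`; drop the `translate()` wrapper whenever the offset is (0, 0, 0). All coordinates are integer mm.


translate([355, 479, 0]) cube([589, 420, 23]);
translate([355, 479, 23]) cube([589, 23, 186]);
translate([355, 876, 23]) cube([589, 23, 186]);
translate([355, 502, 23]) cube([23, 374, 186]);
translate([921, 502, 23]) cube([23, 374, 186]);


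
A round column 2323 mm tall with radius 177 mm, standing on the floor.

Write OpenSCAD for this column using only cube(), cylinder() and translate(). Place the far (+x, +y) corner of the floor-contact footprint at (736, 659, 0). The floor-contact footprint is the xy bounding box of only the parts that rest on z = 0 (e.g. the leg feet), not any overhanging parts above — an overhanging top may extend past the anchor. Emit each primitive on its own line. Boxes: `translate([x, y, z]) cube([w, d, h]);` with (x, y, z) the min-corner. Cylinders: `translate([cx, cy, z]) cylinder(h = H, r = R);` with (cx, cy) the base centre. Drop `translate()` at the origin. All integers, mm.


translate([559, 482, 0]) cylinder(h = 2323, r = 177);


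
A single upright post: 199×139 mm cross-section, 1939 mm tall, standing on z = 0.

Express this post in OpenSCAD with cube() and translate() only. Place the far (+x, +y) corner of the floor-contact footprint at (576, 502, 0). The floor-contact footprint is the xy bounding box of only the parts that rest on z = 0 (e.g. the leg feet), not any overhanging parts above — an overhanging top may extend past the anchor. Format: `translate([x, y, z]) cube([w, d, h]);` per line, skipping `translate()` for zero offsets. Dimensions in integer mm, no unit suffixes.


translate([377, 363, 0]) cube([199, 139, 1939]);


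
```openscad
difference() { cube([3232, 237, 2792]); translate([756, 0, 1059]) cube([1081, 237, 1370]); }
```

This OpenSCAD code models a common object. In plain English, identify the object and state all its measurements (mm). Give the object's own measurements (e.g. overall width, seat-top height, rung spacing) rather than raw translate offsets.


A wall 3232 mm long (x), 237 mm thick (y), 2792 mm tall, with a rectangular window opening cut through it. The opening is 1081 mm wide and 1370 mm tall; its sill is at z = 1059 mm and its near (−x) edge is 756 mm from the wall's −x end. The opening passes through the full wall thickness.


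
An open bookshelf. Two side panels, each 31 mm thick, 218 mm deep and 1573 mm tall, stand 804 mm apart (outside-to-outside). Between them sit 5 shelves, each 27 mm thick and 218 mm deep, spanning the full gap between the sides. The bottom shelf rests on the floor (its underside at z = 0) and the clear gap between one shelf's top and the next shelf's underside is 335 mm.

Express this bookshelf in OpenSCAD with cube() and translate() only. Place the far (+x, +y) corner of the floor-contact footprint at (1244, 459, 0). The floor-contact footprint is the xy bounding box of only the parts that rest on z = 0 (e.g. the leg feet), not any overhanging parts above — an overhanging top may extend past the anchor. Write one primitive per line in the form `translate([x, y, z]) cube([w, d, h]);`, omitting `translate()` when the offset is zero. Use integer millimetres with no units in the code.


translate([440, 241, 0]) cube([31, 218, 1573]);
translate([1213, 241, 0]) cube([31, 218, 1573]);
translate([471, 241, 0]) cube([742, 218, 27]);
translate([471, 241, 362]) cube([742, 218, 27]);
translate([471, 241, 724]) cube([742, 218, 27]);
translate([471, 241, 1086]) cube([742, 218, 27]);
translate([471, 241, 1448]) cube([742, 218, 27]);


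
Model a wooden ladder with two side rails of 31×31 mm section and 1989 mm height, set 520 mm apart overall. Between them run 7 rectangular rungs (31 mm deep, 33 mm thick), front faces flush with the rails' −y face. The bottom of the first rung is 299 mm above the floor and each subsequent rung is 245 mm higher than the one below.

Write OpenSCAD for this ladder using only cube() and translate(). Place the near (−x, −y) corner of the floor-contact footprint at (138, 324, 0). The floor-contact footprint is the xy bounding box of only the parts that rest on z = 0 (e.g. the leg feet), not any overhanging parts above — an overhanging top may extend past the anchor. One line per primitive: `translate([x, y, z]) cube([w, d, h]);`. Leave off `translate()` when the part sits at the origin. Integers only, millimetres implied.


translate([138, 324, 0]) cube([31, 31, 1989]);
translate([627, 324, 0]) cube([31, 31, 1989]);
translate([169, 324, 299]) cube([458, 31, 33]);
translate([169, 324, 544]) cube([458, 31, 33]);
translate([169, 324, 789]) cube([458, 31, 33]);
translate([169, 324, 1034]) cube([458, 31, 33]);
translate([169, 324, 1279]) cube([458, 31, 33]);
translate([169, 324, 1524]) cube([458, 31, 33]);
translate([169, 324, 1769]) cube([458, 31, 33]);


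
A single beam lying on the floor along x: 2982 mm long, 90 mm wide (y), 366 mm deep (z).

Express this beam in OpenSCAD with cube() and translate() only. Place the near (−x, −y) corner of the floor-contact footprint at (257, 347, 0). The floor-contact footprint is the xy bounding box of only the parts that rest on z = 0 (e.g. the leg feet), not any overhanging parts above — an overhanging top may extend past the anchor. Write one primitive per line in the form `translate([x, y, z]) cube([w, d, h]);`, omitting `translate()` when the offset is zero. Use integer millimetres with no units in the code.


translate([257, 347, 0]) cube([2982, 90, 366]);


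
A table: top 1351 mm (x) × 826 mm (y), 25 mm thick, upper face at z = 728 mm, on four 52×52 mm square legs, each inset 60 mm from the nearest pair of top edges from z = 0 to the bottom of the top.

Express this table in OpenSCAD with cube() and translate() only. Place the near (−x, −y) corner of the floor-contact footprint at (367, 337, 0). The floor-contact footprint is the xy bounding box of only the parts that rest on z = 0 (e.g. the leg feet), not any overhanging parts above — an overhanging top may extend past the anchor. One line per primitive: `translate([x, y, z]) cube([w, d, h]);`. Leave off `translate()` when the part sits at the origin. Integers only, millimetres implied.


translate([307, 277, 703]) cube([1351, 826, 25]);
translate([367, 337, 0]) cube([52, 52, 703]);
translate([1546, 337, 0]) cube([52, 52, 703]);
translate([367, 991, 0]) cube([52, 52, 703]);
translate([1546, 991, 0]) cube([52, 52, 703]);


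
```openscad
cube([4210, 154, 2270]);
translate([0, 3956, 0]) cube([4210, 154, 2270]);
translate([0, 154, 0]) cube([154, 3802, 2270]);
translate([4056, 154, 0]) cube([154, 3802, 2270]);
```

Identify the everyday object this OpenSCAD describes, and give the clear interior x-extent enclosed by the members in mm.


A house (or room) frame. The interior width is 3902 mm.

Four 2270 mm walls enclosing a rectangle with no floor or roof — a room or house frame. Outside width is 4210 mm and wall thickness is 154 mm, so the interior width is 4210 − 2 × 154 = 3902 mm.


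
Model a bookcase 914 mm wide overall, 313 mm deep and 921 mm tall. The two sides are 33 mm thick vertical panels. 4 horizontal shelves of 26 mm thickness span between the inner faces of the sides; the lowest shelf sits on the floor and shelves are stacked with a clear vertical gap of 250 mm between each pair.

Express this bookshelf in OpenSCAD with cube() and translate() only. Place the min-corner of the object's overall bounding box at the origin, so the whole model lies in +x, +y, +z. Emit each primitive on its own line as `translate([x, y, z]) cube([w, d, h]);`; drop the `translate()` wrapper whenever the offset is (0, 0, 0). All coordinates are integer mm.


cube([33, 313, 921]);
translate([881, 0, 0]) cube([33, 313, 921]);
translate([33, 0, 0]) cube([848, 313, 26]);
translate([33, 0, 276]) cube([848, 313, 26]);
translate([33, 0, 552]) cube([848, 313, 26]);
translate([33, 0, 828]) cube([848, 313, 26]);


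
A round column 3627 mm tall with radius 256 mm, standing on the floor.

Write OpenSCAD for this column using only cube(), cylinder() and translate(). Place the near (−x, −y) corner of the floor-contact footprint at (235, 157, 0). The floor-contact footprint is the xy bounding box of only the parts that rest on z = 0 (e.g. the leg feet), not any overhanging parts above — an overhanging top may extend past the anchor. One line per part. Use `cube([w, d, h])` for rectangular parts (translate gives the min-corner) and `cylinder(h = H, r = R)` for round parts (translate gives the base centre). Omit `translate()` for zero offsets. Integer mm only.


translate([491, 413, 0]) cylinder(h = 3627, r = 256);


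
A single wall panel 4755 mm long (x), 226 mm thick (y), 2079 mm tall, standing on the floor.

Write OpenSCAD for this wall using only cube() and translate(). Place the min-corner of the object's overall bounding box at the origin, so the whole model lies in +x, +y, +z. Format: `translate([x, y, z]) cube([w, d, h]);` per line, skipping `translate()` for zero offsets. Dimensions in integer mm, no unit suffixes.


cube([4755, 226, 2079]);


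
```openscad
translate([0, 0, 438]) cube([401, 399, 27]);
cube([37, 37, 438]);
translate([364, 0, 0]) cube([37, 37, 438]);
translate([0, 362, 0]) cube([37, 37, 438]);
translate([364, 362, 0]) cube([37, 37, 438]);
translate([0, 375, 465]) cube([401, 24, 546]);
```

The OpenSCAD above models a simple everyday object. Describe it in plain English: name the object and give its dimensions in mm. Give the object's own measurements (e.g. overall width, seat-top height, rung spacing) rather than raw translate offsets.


A chair. The seat is a 401×399×27 mm slab with its top at z = 465 mm, on four 37×37 mm corner legs (flush with the seat edges, standing on z = 0). A flat backrest 24 mm thick, 546 mm tall, spans the full seat width and rises from the seat top along its +y edge, rear face flush with the rear of the seat.


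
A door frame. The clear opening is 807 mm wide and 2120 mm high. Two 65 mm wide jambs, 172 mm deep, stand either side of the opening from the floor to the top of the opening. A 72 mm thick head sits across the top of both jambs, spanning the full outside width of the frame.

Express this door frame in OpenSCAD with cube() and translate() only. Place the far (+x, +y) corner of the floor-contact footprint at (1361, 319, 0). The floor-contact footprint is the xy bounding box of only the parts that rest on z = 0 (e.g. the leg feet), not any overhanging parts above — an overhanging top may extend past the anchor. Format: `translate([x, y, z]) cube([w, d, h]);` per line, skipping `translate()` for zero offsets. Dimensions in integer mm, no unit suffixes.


translate([424, 147, 0]) cube([65, 172, 2120]);
translate([1296, 147, 0]) cube([65, 172, 2120]);
translate([424, 147, 2120]) cube([937, 172, 72]);


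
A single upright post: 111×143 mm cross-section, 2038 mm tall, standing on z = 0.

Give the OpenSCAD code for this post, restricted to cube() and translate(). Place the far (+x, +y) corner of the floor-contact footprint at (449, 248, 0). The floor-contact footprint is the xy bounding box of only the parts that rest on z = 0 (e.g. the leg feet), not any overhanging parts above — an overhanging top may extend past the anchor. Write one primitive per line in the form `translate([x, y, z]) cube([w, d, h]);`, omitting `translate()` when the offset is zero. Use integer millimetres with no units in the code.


translate([338, 105, 0]) cube([111, 143, 2038]);


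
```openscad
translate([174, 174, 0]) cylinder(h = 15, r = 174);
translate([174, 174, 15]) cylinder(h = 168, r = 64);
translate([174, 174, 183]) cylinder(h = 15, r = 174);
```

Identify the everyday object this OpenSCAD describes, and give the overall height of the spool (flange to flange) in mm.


A spool. The overall height is 198 mm.

Three coaxial cylinders, large–small–large — a spool. Two 15 mm flanges and a 168 mm core give 15 + 168 + 15 = 198 mm.


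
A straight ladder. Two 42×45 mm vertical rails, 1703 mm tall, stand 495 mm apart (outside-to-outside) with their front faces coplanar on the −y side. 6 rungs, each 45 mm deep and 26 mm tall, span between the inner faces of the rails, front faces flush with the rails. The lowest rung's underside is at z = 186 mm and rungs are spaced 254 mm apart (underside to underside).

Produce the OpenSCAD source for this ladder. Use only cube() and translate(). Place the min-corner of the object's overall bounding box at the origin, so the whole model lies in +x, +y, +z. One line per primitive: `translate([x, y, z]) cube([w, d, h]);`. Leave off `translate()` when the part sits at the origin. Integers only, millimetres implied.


// rung span = 495 - 2*42 = 411
// rung[k] z = 186 + k*254
cube([42, 45, 1703]);
translate([453, 0, 0]) cube([42, 45, 1703]);
translate([42, 0, 186]) cube([411, 45, 26]);
translate([42, 0, 440]) cube([411, 45, 26]);
translate([42, 0, 694]) cube([411, 45, 26]);
translate([42, 0, 948]) cube([411, 45, 26]);
translate([42, 0, 1202]) cube([411, 45, 26]);
translate([42, 0, 1456]) cube([411, 45, 26]);


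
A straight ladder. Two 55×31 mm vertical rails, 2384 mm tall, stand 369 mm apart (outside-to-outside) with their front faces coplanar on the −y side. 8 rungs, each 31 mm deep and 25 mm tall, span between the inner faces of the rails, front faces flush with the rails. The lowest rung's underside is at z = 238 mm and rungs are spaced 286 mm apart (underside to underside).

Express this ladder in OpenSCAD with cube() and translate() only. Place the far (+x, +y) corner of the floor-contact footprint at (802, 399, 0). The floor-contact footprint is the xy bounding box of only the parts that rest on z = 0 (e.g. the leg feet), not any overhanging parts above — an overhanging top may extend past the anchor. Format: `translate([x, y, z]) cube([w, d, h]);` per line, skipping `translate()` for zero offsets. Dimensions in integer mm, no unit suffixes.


translate([433, 368, 0]) cube([55, 31, 2384]);
translate([747, 368, 0]) cube([55, 31, 2384]);
translate([488, 368, 238]) cube([259, 31, 25]);
translate([488, 368, 524]) cube([259, 31, 25]);
translate([488, 368, 810]) cube([259, 31, 25]);
translate([488, 368, 1096]) cube([259, 31, 25]);
translate([488, 368, 1382]) cube([259, 31, 25]);
translate([488, 368, 1668]) cube([259, 31, 25]);
translate([488, 368, 1954]) cube([259, 31, 25]);
translate([488, 368, 2240]) cube([259, 31, 25]);


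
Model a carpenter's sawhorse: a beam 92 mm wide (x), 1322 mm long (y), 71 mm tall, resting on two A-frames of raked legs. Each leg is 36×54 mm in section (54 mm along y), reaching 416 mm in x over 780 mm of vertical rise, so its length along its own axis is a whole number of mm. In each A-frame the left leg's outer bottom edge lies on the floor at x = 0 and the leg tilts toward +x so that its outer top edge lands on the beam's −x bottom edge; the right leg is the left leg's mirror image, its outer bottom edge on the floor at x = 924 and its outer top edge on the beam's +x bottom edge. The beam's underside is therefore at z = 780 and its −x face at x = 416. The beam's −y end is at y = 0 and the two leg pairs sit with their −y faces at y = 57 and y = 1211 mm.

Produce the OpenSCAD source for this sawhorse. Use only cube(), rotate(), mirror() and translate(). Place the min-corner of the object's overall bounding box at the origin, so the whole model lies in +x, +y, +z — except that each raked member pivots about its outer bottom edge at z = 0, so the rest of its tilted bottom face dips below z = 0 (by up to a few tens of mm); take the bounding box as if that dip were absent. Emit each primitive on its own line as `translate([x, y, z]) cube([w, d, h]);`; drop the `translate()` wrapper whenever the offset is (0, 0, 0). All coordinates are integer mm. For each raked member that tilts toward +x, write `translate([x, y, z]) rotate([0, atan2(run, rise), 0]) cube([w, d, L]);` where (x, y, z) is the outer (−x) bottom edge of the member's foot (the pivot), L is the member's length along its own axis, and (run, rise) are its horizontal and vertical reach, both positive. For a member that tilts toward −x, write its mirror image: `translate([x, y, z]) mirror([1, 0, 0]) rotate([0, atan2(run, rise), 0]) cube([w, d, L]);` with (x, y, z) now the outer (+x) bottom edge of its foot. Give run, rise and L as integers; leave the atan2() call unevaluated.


translate([416, 0, 780]) cube([92, 1322, 71]);
translate([0, 57, 0]) rotate([0, atan2(416, 780), 0]) cube([36, 54, 884]);
translate([924, 57, 0]) mirror([1, 0, 0]) rotate([0, atan2(416, 780), 0]) cube([36, 54, 884]);
translate([0, 1211, 0]) rotate([0, atan2(416, 780), 0]) cube([36, 54, 884]);
translate([924, 1211, 0]) mirror([1, 0, 0]) rotate([0, atan2(416, 780), 0]) cube([36, 54, 884]);


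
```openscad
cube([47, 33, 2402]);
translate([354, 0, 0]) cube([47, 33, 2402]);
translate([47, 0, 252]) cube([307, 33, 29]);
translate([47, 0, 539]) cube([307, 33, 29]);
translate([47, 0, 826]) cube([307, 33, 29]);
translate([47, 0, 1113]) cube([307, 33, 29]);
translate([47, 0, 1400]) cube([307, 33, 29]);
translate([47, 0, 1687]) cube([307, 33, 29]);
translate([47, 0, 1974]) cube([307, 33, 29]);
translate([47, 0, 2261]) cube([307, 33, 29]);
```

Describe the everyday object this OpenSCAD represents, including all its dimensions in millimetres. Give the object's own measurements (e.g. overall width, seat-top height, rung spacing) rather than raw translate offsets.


A straight ladder. Two 47×33 mm vertical rails, 2402 mm tall, stand 401 mm apart (outside-to-outside) with their front faces coplanar on the −y side. 8 rungs, each 33 mm deep and 29 mm tall, span between the inner faces of the rails, front faces flush with the rails. The lowest rung's underside is at z = 252 mm and rungs are spaced 287 mm apart (underside to underside).


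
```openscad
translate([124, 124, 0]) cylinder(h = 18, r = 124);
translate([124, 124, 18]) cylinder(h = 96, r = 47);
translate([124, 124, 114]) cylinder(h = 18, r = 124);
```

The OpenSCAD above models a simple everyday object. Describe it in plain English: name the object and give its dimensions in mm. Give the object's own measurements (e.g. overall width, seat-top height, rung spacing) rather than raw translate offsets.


A spool: two coaxial disc flanges of radius 124 mm and thickness 18 mm, joined by a core cylinder of radius 47 mm and height 96 mm. The lower flange rests on z = 0 and the three cylinders share a vertical axis.


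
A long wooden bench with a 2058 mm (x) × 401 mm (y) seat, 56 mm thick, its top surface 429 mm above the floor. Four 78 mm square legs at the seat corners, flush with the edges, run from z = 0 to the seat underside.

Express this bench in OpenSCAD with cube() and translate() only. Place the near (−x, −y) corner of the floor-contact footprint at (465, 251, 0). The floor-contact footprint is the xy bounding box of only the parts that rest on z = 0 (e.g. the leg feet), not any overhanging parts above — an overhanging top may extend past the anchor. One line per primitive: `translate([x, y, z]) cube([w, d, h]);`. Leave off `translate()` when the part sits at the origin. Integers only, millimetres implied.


translate([465, 251, 373]) cube([2058, 401, 56]);
translate([465, 251, 0]) cube([78, 78, 373]);
translate([465, 574, 0]) cube([78, 78, 373]);
translate([2445, 251, 0]) cube([78, 78, 373]);
translate([2445, 574, 0]) cube([78, 78, 373]);


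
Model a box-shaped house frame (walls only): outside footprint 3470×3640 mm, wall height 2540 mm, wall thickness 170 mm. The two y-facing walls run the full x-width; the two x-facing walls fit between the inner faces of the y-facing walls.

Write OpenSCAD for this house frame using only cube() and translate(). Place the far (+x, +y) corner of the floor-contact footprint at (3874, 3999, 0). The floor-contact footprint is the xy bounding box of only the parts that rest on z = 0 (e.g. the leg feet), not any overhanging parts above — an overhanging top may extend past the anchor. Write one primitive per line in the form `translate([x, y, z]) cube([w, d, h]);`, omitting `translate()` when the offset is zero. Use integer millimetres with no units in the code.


translate([404, 359, 0]) cube([3470, 170, 2540]);
translate([404, 3829, 0]) cube([3470, 170, 2540]);
translate([404, 529, 0]) cube([170, 3300, 2540]);
translate([3704, 529, 0]) cube([170, 3300, 2540]);


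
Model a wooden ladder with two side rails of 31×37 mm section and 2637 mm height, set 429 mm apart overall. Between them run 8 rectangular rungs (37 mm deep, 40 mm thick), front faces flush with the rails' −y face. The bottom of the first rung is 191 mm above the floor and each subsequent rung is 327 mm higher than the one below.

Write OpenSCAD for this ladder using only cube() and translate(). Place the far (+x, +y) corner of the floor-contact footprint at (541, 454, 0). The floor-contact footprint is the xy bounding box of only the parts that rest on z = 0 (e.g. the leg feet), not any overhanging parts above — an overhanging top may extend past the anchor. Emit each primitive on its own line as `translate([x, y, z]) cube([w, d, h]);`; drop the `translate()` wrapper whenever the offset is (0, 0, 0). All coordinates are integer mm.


translate([112, 417, 0]) cube([31, 37, 2637]);
translate([510, 417, 0]) cube([31, 37, 2637]);
translate([143, 417, 191]) cube([367, 37, 40]);
translate([143, 417, 518]) cube([367, 37, 40]);
translate([143, 417, 845]) cube([367, 37, 40]);
translate([143, 417, 1172]) cube([367, 37, 40]);
translate([143, 417, 1499]) cube([367, 37, 40]);
translate([143, 417, 1826]) cube([367, 37, 40]);
translate([143, 417, 2153]) cube([367, 37, 40]);
translate([143, 417, 2480]) cube([367, 37, 40]);


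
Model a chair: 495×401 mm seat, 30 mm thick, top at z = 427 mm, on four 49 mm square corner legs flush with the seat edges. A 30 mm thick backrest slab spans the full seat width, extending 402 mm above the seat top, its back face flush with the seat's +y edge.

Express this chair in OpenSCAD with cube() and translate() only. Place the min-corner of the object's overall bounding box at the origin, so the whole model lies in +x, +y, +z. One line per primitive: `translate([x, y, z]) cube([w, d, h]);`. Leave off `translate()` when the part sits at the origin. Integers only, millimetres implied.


translate([0, 0, 397]) cube([495, 401, 30]);
cube([49, 49, 397]);
translate([446, 0, 0]) cube([49, 49, 397]);
translate([0, 352, 0]) cube([49, 49, 397]);
translate([446, 352, 0]) cube([49, 49, 397]);
translate([0, 371, 427]) cube([495, 30, 402]);


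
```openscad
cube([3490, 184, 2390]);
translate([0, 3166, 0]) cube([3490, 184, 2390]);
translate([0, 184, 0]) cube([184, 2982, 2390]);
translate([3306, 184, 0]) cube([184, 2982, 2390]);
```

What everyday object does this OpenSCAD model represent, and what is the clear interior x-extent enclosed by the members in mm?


A house (or room) frame. The interior width is 3122 mm.

Four 2390 mm walls enclosing a rectangle with no floor or roof — a room or house frame. Outside width is 3490 mm and wall thickness is 184 mm, so the interior width is 3490 − 2 × 184 = 3122 mm.


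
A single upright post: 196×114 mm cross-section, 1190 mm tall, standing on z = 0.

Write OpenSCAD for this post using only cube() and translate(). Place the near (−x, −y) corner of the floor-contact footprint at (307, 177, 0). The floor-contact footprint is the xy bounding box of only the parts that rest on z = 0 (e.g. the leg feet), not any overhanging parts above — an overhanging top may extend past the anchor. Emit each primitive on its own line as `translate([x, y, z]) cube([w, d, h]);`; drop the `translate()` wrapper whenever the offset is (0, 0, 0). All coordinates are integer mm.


translate([307, 177, 0]) cube([196, 114, 1190]);


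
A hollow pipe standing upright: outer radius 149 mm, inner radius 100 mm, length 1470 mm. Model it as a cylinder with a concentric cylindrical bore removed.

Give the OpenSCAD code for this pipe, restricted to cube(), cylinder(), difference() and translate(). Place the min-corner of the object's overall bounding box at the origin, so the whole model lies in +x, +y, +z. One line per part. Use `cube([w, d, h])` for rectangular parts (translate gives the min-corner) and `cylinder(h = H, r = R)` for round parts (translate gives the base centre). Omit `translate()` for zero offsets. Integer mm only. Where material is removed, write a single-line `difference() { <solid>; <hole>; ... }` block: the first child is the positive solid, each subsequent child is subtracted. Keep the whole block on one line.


difference() { translate([149, 149, 0]) cylinder(h = 1470, r = 149); translate([149, 149, 0]) cylinder(h = 1470, r = 100); }


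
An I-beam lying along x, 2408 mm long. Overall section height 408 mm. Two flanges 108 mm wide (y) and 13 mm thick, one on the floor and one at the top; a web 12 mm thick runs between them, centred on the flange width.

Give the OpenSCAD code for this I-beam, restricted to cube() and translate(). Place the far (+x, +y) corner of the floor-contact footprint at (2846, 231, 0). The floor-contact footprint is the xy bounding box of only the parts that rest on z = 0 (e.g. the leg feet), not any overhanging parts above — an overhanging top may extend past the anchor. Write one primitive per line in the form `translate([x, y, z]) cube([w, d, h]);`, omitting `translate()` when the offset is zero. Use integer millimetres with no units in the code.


translate([438, 123, 0]) cube([2408, 108, 13]);
translate([438, 171, 13]) cube([2408, 12, 382]);
translate([438, 123, 395]) cube([2408, 108, 13]);


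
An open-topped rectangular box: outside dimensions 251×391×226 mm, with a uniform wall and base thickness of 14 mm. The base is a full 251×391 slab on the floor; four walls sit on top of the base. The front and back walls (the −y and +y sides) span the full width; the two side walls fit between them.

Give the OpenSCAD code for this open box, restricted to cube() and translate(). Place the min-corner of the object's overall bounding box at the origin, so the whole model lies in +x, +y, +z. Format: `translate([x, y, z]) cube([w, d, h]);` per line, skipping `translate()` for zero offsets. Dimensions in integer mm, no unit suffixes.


cube([251, 391, 14]);
translate([0, 0, 14]) cube([251, 14, 212]);
translate([0, 377, 14]) cube([251, 14, 212]);
translate([0, 14, 14]) cube([14, 363, 212]);
translate([237, 14, 14]) cube([14, 363, 212]);


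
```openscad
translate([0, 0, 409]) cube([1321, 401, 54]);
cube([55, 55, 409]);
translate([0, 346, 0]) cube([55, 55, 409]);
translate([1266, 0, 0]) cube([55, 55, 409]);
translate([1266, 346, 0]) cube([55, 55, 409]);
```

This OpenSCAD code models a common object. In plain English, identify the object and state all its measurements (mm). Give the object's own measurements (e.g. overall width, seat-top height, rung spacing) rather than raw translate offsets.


A bench: a 1321×401 mm seat slab, 54 mm thick, top at z = 463 mm, on four 55×55 mm square legs flush with the seat corners and standing on z = 0.


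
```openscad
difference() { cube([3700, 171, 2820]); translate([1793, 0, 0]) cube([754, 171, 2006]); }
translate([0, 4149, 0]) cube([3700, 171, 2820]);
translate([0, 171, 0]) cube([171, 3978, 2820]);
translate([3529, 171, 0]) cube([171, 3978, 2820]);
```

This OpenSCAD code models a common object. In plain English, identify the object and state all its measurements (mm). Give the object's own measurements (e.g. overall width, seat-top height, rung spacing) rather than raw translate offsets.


A single room: four walls, each 2820 mm tall and 171 mm thick, enclosing an outside footprint 3700×4320 mm (x × y), no floor or roof. The front and back walls (−y and +y sides) run the full x-width; the side walls fit between their inner faces. A door opening 754 mm wide and 2006 mm tall is cut through the front wall from the floor up, its −x edge 1793 mm from the wall's −x end.
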